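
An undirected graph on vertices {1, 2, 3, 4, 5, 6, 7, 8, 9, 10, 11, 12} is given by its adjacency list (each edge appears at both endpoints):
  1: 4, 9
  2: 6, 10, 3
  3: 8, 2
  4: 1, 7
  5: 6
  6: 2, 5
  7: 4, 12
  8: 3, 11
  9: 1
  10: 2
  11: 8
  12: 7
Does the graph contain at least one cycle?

No

The graph has 12 vertices, 10 edges, and 2 connected components.
Since 10 = 12 - 2, the graph is a forest and contains no cycle.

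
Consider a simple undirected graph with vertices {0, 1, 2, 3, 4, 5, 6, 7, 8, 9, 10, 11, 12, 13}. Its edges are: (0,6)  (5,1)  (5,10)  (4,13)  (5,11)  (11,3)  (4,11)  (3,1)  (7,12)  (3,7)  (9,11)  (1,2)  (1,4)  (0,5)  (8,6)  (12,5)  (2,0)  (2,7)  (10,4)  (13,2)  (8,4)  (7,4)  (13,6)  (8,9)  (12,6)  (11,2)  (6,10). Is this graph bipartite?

The cycle 12-7-3-1-5-12 has length 5, which is odd, so the graph is not bipartite.

No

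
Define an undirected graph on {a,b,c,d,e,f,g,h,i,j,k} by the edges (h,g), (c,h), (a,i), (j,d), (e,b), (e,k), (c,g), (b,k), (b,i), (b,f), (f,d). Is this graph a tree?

No

The graph has 11 vertices and 11 edges.
It splits into 2 components, so it cannot be a tree.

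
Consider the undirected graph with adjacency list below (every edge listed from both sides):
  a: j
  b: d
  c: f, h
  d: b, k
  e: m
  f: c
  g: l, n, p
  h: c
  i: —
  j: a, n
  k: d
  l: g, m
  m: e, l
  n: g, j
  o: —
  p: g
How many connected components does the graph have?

Component: {i}
Component: {o}
Component: {b, d, k}
Component: {c, f, h}
Component: {a, e, g, j, l, m, n, p}

5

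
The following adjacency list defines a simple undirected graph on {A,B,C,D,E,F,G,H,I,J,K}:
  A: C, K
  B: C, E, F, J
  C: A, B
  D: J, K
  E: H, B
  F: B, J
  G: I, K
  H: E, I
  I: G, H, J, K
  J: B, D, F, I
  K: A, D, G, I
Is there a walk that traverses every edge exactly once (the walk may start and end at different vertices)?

Yes

Degrees: A:2, B:4, C:2, D:2, E:2, F:2, G:2, H:2, I:4, J:4, K:4
Odd-degree vertices: none (0 total).
The non-isolated vertices are connected and exactly 0 have odd degree, so an Eulerian trail exists.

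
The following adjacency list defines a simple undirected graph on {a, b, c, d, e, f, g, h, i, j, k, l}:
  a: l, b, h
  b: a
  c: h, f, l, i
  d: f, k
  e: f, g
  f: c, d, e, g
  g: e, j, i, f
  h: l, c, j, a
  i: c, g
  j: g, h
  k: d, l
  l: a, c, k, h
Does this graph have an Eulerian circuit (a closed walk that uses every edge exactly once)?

Degrees: a:3, b:1, c:4, d:2, e:2, f:4, g:4, h:4, i:2, j:2, k:2, l:4
a, b have odd degree; an Eulerian circuit needs every degree to be even, so none exists.

No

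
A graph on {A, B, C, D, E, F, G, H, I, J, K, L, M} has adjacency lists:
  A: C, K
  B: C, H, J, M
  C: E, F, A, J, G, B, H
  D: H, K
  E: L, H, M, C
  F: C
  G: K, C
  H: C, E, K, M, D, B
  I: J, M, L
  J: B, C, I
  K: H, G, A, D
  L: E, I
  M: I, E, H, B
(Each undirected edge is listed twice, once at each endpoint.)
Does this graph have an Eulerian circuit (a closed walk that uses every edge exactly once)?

No

Degrees: A:2, B:4, C:7, D:2, E:4, F:1, G:2, H:6, I:3, J:3, K:4, L:2, M:4
Vertices with odd degree: C, F, I, J. An Eulerian circuit requires all degrees even.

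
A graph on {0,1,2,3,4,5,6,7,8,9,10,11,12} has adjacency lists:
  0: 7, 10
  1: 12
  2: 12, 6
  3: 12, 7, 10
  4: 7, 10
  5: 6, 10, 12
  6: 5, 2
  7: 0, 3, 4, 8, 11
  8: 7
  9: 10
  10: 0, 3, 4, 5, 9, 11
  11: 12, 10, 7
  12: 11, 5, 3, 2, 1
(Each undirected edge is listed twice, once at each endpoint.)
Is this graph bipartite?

A valid 2-coloring puts {6, 7, 10, 12} on one side and {0, 1, 2, 3, 4, 5, 8, 9, 11} on the other; every edge crosses between the two sides.

Yes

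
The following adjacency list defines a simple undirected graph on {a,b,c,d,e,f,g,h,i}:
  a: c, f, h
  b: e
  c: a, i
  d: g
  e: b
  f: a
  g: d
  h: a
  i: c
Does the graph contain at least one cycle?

|V| = 9, |E| = 6, number of components = 3.
Since 6 = 9 - 3, the graph is a forest and contains no cycle.

No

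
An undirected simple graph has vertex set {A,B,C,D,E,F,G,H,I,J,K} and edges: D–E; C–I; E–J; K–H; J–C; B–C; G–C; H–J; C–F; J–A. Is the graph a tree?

|V| = 11, |E| = 10.
Connected and |E| = |V| - 1, which characterizes a tree.

Yes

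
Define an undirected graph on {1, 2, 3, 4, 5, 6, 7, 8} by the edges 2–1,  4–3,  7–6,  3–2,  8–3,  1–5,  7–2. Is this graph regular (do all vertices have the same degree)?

No

Degrees: 1:2, 2:3, 3:3, 4:1, 5:1, 6:1, 7:2, 8:1
Degrees are not all equal (e.g. deg(4)=1 but deg(2)=3); not regular.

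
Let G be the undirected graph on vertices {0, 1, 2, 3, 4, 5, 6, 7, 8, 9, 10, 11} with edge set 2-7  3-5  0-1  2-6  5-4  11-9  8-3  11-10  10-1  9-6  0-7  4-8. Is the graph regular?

Degrees: 0:2, 1:2, 2:2, 3:2, 4:2, 5:2, 6:2, 7:2, 8:2, 9:2, 10:2, 11:2
Every vertex has degree 2, so the graph is 2-regular.

Yes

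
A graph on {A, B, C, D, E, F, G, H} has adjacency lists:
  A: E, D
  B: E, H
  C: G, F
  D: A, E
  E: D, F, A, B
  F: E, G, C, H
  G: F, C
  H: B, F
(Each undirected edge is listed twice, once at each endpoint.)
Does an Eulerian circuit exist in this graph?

Degrees: A:2, B:2, C:2, D:2, E:4, F:4, G:2, H:2
Every vertex has even degree and the edges form a single connected piece, so an Eulerian circuit exists.

Yes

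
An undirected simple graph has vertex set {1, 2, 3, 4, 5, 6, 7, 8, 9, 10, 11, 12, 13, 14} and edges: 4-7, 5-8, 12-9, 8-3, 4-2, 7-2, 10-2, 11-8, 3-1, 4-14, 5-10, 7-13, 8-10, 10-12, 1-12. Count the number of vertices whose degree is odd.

8

Degrees: 1:2, 2:3, 3:2, 4:3, 5:2, 6:0, 7:3, 8:4, 9:1, 10:4, 11:1, 12:3, 13:1, 14:1
Odd-degree vertices: 2, 4, 7, 9, 11, 12, 13, 14.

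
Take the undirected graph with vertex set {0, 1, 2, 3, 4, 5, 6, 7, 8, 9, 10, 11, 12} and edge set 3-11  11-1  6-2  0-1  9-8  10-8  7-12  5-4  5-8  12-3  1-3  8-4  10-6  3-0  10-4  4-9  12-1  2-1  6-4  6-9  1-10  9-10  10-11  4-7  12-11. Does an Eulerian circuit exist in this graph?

Yes

Degrees: 0:2, 1:6, 2:2, 3:4, 4:6, 5:2, 6:4, 7:2, 8:4, 9:4, 10:6, 11:4, 12:4
All degrees are even and the non-isolated vertices are connected — an Eulerian circuit exists.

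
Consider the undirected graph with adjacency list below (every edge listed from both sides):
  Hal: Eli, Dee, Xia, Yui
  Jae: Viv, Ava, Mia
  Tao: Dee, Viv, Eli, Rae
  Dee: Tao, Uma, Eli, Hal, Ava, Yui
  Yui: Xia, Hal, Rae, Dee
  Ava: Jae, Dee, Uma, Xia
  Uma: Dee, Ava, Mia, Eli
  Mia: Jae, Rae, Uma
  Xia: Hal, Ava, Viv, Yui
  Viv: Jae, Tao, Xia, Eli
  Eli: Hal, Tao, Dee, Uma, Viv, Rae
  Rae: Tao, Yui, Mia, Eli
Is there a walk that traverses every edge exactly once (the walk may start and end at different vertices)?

Yes

Degrees: Hal:4, Jae:3, Tao:4, Dee:6, Yui:4, Ava:4, Uma:4, Mia:3, Xia:4, Viv:4, Eli:6, Rae:4
Odd-degree vertices: Jae, Mia (2 total).
With 2 odd-degree vertices and all edges in one connected piece, an Eulerian trail exists (from Jae to Mia).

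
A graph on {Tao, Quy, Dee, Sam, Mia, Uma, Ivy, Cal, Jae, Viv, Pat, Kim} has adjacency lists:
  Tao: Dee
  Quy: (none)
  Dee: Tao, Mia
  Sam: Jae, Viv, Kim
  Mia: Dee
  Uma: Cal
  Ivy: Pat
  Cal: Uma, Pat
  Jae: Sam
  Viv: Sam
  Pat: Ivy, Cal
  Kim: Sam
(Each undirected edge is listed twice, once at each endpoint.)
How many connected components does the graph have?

4

Component: {Quy}
Component: {Tao, Dee, Mia}
Component: {Sam, Jae, Viv, Kim}
Component: {Uma, Ivy, Cal, Pat}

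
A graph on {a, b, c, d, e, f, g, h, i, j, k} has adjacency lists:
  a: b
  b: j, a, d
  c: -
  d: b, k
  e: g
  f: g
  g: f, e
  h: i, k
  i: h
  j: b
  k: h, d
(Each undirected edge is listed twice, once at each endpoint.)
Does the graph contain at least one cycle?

|V| = 11, |E| = 8, number of components = 3.
Since 8 = 11 - 3, the graph is a forest and contains no cycle.

No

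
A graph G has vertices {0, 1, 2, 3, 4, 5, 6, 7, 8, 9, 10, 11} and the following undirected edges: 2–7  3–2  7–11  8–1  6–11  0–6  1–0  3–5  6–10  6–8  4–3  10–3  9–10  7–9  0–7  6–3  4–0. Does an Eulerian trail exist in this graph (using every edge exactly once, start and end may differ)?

Degrees: 0:4, 1:2, 2:2, 3:5, 4:2, 5:1, 6:5, 7:4, 8:2, 9:2, 10:3, 11:2
Odd-degree vertices: 3, 5, 6, 10 (4 total).
An Eulerian trail requires 0 or 2 odd-degree vertices; here there are 4.

No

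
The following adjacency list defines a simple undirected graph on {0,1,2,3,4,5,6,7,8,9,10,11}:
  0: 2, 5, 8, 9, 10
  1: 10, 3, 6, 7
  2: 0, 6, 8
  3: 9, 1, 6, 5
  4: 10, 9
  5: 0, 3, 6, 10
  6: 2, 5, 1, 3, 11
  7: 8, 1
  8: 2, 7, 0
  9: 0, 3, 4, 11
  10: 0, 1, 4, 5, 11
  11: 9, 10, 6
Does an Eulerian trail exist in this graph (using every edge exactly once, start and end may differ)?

No

Degrees: 0:5, 1:4, 2:3, 3:4, 4:2, 5:4, 6:5, 7:2, 8:3, 9:4, 10:5, 11:3
Odd-degree vertices: 0, 2, 6, 8, 10, 11 (6 total).
With 6 odd-degree vertices (more than two), no single trail can use every edge.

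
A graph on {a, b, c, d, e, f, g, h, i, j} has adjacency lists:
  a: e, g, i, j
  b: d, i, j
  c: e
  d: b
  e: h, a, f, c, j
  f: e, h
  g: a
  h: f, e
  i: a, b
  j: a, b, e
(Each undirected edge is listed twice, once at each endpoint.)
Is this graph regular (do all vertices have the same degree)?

Degrees: a:4, b:3, c:1, d:1, e:5, f:2, g:1, h:2, i:2, j:3
Vertex c has degree 1 while e has degree 5, so the graph is not regular.

No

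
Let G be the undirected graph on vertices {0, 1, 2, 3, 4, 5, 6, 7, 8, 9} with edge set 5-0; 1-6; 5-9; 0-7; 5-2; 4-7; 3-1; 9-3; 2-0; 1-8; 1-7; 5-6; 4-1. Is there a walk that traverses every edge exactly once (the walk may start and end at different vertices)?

No

Degrees: 0:3, 1:5, 2:2, 3:2, 4:2, 5:4, 6:2, 7:3, 8:1, 9:2
Odd-degree vertices: 0, 1, 7, 8 (4 total).
An Eulerian trail requires 0 or 2 odd-degree vertices; here there are 4.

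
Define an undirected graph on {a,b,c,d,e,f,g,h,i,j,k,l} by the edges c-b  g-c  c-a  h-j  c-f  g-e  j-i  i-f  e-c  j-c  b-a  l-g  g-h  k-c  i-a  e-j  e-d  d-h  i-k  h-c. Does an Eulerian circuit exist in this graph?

No

Degrees: a:3, b:2, c:8, d:2, e:4, f:2, g:4, h:4, i:4, j:4, k:2, l:1
Vertices with odd degree: a, l. An Eulerian circuit requires all degrees even.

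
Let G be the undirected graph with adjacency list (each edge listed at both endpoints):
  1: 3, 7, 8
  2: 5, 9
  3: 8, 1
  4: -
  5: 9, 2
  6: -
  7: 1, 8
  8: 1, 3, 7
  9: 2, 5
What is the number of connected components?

4

Component: {4}
Component: {6}
Component: {2, 5, 9}
Component: {1, 3, 7, 8}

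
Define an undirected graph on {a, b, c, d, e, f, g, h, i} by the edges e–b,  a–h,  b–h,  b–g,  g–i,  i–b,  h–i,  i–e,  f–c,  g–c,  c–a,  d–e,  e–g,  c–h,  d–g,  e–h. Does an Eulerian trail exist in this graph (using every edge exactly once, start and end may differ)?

No

Degrees: a:2, b:4, c:4, d:2, e:5, f:1, g:5, h:5, i:4
Odd-degree vertices: e, f, g, h (4 total).
An Eulerian trail requires 0 or 2 odd-degree vertices; here there are 4.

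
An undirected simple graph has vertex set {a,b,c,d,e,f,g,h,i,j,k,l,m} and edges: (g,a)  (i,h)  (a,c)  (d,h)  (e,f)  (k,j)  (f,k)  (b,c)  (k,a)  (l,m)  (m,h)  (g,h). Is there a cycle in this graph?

No

The graph has 13 vertices, 12 edges, and 1 connected component.
Since 12 = 13 - 1, the graph is a forest and contains no cycle.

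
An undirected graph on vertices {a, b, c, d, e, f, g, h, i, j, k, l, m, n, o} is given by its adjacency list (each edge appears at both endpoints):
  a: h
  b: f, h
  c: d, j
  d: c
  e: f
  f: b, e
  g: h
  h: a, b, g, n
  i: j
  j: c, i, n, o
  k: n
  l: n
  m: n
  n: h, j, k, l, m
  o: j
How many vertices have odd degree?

10

Degrees: a:1, b:2, c:2, d:1, e:1, f:2, g:1, h:4, i:1, j:4, k:1, l:1, m:1, n:5, o:1
Odd-degree vertices: a, d, e, g, i, k, l, m, n, o.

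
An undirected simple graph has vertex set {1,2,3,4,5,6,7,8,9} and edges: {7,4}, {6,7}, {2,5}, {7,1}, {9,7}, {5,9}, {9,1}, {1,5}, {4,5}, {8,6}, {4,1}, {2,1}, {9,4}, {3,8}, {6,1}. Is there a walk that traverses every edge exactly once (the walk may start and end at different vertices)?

Yes

Degrees: 1:6, 2:2, 3:1, 4:4, 5:4, 6:3, 7:4, 8:2, 9:4
Odd-degree vertices: 3, 6 (2 total).
With 2 odd-degree vertices and all edges in one connected piece, an Eulerian trail exists (from 3 to 6).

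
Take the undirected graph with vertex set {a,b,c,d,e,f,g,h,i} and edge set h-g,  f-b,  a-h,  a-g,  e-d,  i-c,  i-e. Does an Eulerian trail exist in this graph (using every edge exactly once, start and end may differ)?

No

Degrees: a:2, b:1, c:1, d:1, e:2, f:1, g:2, h:2, i:2
Odd-degree vertices: b, c, d, f (4 total).
With 4 odd-degree vertices (more than two), no single trail can use every edge.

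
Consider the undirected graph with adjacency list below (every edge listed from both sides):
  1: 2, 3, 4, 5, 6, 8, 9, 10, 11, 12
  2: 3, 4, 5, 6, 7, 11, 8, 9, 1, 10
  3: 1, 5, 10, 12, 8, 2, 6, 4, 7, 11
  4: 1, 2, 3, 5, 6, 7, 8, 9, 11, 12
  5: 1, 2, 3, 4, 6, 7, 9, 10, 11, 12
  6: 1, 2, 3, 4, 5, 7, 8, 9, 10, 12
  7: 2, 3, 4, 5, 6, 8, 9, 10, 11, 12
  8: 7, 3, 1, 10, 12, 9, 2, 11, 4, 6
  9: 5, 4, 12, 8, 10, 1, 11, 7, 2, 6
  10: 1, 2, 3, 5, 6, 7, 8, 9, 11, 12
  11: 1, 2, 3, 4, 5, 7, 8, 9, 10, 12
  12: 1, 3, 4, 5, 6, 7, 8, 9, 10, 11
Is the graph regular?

Yes

Degrees: 1:10, 2:10, 3:10, 4:10, 5:10, 6:10, 7:10, 8:10, 9:10, 10:10, 11:10, 12:10
Every vertex has degree 10, so the graph is 10-regular.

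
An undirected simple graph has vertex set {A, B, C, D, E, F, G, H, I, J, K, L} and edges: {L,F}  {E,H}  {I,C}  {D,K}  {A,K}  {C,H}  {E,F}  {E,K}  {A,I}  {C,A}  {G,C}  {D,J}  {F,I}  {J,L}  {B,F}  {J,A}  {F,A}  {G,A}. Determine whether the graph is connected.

A breadth-first search from A visits A, J, G, F, C, K, I, L, D, B, E, H — all 12 vertices — so the graph is connected.

Yes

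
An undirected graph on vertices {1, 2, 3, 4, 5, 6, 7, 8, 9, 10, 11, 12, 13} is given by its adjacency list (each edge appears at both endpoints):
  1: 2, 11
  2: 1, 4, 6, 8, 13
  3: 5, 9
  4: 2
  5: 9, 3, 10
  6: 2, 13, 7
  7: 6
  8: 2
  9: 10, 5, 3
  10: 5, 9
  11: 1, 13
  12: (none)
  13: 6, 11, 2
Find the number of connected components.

3

Component: {12}
Component: {3, 5, 9, 10}
Component: {1, 2, 4, 6, 7, 8, 11, 13}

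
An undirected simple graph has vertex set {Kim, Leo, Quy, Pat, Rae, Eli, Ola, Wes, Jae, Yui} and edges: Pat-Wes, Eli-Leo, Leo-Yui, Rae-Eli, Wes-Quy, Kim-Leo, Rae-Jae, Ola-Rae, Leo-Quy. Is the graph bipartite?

Yes

Partition the vertices as {Leo, Rae, Wes} vs {Kim, Quy, Pat, Eli, Ola, Jae, Yui}. Each listed edge has one endpoint in each part, so the graph is bipartite.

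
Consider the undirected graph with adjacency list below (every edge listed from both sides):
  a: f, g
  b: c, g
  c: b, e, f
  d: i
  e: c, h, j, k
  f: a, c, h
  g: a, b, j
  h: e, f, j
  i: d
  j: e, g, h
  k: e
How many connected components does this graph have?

Component: {d, i}
Component: {a, b, c, e, f, g, h, j, k}

2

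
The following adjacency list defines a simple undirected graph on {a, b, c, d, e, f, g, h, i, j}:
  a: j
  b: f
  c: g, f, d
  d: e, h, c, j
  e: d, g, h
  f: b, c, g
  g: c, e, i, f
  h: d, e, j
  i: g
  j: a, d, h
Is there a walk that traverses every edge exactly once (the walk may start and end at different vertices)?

No

Degrees: a:1, b:1, c:3, d:4, e:3, f:3, g:4, h:3, i:1, j:3
Odd-degree vertices: a, b, c, e, f, h, i, j (8 total).
With 8 odd-degree vertices (more than two), no single trail can use every edge.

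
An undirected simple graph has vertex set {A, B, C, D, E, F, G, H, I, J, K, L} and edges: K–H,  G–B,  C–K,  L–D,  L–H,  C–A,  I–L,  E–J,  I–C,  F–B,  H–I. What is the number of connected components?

3

Component: {E, J}
Component: {B, F, G}
Component: {A, C, D, H, I, K, L}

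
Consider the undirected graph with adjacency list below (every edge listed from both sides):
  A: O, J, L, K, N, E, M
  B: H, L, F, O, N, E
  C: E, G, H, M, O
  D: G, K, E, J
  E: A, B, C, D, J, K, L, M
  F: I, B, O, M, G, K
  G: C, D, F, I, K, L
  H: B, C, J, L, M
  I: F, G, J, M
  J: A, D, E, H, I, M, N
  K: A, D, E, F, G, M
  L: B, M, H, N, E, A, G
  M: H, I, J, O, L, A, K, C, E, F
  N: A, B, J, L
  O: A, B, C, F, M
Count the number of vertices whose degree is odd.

6

Degrees: A:7, B:6, C:5, D:4, E:8, F:6, G:6, H:5, I:4, J:7, K:6, L:7, M:10, N:4, O:5
Odd-degree vertices: A, C, H, J, L, O.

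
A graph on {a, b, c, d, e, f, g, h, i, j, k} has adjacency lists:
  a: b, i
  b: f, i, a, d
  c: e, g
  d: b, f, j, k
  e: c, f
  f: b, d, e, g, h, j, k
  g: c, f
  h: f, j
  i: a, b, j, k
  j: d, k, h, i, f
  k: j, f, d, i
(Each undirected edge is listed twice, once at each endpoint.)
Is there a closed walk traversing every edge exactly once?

No

Degrees: a:2, b:4, c:2, d:4, e:2, f:7, g:2, h:2, i:4, j:5, k:4
Vertices with odd degree: f, j. An Eulerian circuit requires all degrees even.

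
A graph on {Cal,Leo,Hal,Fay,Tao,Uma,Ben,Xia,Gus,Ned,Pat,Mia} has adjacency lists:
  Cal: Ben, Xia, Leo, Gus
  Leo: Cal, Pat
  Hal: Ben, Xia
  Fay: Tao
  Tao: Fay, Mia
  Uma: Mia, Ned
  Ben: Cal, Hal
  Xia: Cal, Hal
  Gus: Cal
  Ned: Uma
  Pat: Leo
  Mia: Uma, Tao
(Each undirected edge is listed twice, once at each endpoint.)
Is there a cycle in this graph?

Yes

The graph has 12 vertices, 11 edges, and 2 connected components.
One cycle is Cal-Xia-Hal-Ben-Cal.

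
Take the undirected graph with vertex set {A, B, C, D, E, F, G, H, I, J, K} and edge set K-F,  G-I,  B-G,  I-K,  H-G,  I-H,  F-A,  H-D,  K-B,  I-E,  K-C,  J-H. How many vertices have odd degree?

6

Degrees: A:1, B:2, C:1, D:1, E:1, F:2, G:3, H:4, I:4, J:1, K:4
Odd-degree vertices: A, C, D, E, G, J.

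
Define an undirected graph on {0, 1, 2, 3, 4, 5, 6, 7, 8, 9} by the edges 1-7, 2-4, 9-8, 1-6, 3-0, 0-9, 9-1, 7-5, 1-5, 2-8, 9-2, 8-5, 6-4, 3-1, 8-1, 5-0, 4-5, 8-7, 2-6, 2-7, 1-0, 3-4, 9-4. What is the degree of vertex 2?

Neighbors of 2: 4, 6, 7, 8, 9.

5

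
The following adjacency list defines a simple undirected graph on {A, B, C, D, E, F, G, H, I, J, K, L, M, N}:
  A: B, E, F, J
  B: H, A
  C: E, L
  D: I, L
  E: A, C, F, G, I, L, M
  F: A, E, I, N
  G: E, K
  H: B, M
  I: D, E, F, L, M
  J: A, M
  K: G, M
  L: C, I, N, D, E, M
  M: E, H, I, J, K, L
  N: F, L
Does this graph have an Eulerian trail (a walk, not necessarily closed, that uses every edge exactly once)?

Degrees: A:4, B:2, C:2, D:2, E:7, F:4, G:2, H:2, I:5, J:2, K:2, L:6, M:6, N:2
Odd-degree vertices: E, I (2 total).
With 2 odd-degree vertices and all edges in one connected piece, an Eulerian trail exists (from E to I).

Yes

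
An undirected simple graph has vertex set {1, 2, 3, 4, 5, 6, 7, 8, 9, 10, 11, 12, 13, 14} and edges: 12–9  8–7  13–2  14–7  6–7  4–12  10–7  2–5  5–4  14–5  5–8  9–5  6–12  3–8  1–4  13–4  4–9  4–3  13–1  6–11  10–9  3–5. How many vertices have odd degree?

Degrees: 1:2, 2:2, 3:3, 4:6, 5:6, 6:3, 7:4, 8:3, 9:4, 10:2, 11:1, 12:3, 13:3, 14:2
Odd-degree vertices: 3, 6, 8, 11, 12, 13.

6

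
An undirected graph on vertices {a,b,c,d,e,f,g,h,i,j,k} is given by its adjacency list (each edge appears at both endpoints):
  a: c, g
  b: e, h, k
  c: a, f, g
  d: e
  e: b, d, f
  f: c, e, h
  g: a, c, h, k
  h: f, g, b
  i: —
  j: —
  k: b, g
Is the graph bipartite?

No

The cycle c-a-g-c has length 3, which is odd, so the graph is not bipartite.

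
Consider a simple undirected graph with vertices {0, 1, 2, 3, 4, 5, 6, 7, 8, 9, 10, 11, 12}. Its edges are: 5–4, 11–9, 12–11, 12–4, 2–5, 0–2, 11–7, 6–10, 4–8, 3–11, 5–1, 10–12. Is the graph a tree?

Yes

|V| = 13, |E| = 12.
It is connected with exactly 12 edges, hence acyclic — it is a tree.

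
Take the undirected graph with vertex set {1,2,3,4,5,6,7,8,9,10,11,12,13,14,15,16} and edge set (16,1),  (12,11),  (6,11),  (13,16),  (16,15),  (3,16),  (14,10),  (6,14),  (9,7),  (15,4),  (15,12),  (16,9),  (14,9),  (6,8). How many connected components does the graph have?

3

Component: {2}
Component: {5}
Component: {1, 3, 4, 6, 7, 8, 9, 10, 11, 12, 13, 14, 15, 16}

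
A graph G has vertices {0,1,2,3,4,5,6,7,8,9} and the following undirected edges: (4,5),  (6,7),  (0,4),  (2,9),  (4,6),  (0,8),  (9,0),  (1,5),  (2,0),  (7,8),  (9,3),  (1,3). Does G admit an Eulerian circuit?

No

Degrees: 0:4, 1:2, 2:2, 3:2, 4:3, 5:2, 6:2, 7:2, 8:2, 9:3
4, 9 have odd degree; an Eulerian circuit needs every degree to be even, so none exists.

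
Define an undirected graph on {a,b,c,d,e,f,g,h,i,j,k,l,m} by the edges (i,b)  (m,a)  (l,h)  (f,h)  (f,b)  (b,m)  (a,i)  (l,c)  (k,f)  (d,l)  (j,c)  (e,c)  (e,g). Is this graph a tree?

No

|V| = 13, |E| = 13.
A tree on 13 vertices has exactly 12 edges; this graph has 13, so it contains a cycle and is not a tree.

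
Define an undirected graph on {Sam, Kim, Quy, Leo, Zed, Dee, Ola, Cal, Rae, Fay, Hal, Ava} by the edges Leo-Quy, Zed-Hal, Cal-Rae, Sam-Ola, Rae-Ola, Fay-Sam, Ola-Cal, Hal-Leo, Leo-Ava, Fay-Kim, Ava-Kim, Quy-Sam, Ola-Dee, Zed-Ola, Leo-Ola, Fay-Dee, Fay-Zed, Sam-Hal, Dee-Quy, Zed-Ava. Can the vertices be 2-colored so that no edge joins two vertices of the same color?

No

Cal-Rae-Ola-Cal is an odd cycle (length 3), and a bipartite graph can contain only even cycles.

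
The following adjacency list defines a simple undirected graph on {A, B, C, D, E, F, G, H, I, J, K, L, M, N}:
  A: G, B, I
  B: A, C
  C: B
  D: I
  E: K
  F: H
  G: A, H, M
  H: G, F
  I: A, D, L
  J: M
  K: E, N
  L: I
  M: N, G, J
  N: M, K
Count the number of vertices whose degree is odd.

10

Degrees: A:3, B:2, C:1, D:1, E:1, F:1, G:3, H:2, I:3, J:1, K:2, L:1, M:3, N:2
Odd-degree vertices: A, C, D, E, F, G, I, J, L, M.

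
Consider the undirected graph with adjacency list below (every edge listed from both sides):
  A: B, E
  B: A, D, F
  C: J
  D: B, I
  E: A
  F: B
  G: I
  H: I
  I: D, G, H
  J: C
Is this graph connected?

No

Component: {C, J}
Component: {A, B, D, E, F, G, H, I}
There are 2 separate components, so the graph is not connected.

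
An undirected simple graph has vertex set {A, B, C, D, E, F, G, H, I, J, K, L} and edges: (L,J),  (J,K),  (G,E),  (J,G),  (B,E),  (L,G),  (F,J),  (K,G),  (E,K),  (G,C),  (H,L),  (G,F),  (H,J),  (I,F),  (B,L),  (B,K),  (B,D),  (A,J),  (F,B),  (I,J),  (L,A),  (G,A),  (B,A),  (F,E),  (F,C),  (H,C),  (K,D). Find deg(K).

5

Neighbors of K: B, D, E, G, J.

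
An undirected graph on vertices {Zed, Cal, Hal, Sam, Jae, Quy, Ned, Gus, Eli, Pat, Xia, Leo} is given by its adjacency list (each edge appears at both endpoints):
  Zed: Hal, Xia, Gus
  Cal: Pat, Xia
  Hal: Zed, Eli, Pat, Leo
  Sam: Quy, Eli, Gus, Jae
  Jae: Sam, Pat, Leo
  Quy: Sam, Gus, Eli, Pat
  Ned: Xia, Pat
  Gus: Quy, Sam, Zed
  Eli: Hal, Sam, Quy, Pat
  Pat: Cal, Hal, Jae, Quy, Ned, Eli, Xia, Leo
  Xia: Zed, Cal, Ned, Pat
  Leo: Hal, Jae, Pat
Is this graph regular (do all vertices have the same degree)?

No

Degrees: Zed:3, Cal:2, Hal:4, Sam:4, Jae:3, Quy:4, Ned:2, Gus:3, Eli:4, Pat:8, Xia:4, Leo:3
Degrees are not all equal (e.g. deg(Cal)=2 but deg(Pat)=8); not regular.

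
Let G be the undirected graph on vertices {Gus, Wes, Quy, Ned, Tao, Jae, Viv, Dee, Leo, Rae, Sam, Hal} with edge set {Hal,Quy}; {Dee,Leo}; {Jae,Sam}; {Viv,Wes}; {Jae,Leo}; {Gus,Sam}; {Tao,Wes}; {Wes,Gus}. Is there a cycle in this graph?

The graph has 12 vertices, 8 edges, and 4 connected components.
Since 8 = 12 - 4, the graph is a forest and contains no cycle.

No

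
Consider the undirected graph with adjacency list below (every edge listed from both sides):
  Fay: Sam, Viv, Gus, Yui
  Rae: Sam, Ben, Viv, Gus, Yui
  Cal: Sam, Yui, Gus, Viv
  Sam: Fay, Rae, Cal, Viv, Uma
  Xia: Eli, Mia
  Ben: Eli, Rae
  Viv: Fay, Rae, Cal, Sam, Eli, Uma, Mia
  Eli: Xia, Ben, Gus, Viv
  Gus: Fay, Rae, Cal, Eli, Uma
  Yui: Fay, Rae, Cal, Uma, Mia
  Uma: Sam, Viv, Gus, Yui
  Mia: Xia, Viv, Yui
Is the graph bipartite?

No

The cycle Viv-Sam-Cal-Viv has length 3, which is odd, so the graph is not bipartite.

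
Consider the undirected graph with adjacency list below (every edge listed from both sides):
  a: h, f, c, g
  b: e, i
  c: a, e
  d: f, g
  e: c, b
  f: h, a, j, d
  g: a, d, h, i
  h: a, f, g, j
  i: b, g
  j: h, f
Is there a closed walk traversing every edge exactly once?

Degrees: a:4, b:2, c:2, d:2, e:2, f:4, g:4, h:4, i:2, j:2
Every vertex has even degree and the edges form a single connected piece, so an Eulerian circuit exists.

Yes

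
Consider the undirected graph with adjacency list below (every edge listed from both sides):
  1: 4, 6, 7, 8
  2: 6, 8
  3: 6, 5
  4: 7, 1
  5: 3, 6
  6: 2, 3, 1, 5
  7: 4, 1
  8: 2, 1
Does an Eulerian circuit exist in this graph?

Yes

Degrees: 1:4, 2:2, 3:2, 4:2, 5:2, 6:4, 7:2, 8:2
All degrees are even and the non-isolated vertices are connected — an Eulerian circuit exists.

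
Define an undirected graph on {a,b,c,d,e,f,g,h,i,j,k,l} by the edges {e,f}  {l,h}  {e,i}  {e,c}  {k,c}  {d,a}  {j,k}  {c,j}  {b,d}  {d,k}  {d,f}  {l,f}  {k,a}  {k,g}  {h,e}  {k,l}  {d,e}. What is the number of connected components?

1

Component: {a, b, c, d, e, f, g, h, i, j, k, l}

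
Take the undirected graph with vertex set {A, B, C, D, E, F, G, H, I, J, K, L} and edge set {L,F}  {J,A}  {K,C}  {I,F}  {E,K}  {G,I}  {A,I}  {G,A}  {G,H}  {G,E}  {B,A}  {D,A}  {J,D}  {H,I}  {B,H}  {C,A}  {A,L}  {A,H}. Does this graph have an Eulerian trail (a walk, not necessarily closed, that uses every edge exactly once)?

Yes

Degrees: A:8, B:2, C:2, D:2, E:2, F:2, G:4, H:4, I:4, J:2, K:2, L:2
Odd-degree vertices: none (0 total).
The non-isolated vertices are connected and exactly 0 have odd degree, so an Eulerian trail exists.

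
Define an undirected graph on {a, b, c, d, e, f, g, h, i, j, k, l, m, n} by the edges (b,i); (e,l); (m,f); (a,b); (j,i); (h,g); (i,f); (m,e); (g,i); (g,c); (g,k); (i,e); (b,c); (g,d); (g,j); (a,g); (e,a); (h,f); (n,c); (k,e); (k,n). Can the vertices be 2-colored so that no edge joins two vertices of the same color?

g-j-i-g is an odd cycle (length 3), and a bipartite graph can contain only even cycles.

No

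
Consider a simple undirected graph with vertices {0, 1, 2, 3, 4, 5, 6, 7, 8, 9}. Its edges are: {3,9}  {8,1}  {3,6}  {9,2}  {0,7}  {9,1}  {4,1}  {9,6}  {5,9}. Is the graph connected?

Component: {0, 7}
Component: {1, 2, 3, 4, 5, 6, 8, 9}
There are 2 separate components, so the graph is not connected.

No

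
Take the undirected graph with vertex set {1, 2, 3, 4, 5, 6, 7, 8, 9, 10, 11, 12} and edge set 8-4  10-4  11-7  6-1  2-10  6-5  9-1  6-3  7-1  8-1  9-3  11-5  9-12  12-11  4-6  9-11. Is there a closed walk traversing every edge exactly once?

No

Degrees: 1:4, 2:1, 3:2, 4:3, 5:2, 6:4, 7:2, 8:2, 9:4, 10:2, 11:4, 12:2
Vertices with odd degree: 2, 4. An Eulerian circuit requires all degrees even.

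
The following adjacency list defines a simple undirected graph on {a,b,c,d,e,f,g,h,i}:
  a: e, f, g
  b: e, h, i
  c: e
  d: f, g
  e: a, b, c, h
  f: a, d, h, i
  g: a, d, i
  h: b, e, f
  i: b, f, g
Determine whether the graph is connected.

Yes

A breadth-first search from a visits a, g, f, e, i, d, h, c, b — all 9 vertices — so the graph is connected.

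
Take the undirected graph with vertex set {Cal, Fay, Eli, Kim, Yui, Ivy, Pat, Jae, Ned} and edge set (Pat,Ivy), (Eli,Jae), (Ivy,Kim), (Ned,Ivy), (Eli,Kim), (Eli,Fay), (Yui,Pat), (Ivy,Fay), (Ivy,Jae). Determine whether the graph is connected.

Component: {Cal}
Component: {Fay, Eli, Kim, Yui, Ivy, Pat, Jae, Ned}
There are 2 separate components, so the graph is not connected.

No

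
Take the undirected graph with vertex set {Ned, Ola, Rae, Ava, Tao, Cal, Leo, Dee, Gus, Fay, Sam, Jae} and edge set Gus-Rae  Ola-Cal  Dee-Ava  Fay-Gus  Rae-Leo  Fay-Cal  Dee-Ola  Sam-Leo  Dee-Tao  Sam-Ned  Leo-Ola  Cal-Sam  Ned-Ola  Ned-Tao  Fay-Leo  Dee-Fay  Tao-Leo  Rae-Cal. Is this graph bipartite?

A valid 2-coloring puts {Ola, Rae, Ava, Tao, Fay, Sam, Jae} on one side and {Ned, Cal, Leo, Dee, Gus} on the other; every edge crosses between the two sides.

Yes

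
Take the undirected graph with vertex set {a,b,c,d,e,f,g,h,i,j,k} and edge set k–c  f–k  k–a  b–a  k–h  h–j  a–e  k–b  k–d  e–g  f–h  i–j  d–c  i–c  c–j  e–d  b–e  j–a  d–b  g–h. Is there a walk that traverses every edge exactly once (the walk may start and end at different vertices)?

Yes

Degrees: a:4, b:4, c:4, d:4, e:4, f:2, g:2, h:4, i:2, j:4, k:6
Odd-degree vertices: none (0 total).
The non-isolated vertices are connected and exactly 0 have odd degree, so an Eulerian trail exists.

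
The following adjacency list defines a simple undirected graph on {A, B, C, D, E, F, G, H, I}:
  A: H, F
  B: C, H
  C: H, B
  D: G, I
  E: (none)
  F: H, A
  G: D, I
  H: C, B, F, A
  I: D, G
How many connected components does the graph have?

Component: {E}
Component: {D, G, I}
Component: {A, B, C, F, H}

3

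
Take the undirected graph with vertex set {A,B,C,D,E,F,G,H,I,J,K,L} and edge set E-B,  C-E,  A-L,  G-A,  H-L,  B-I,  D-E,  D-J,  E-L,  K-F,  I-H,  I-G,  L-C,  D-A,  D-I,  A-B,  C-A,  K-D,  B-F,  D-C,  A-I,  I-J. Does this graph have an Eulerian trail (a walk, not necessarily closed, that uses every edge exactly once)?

Yes

Degrees: A:6, B:4, C:4, D:6, E:4, F:2, G:2, H:2, I:6, J:2, K:2, L:4
Odd-degree vertices: none (0 total).
The non-isolated vertices are connected and exactly 0 have odd degree, so an Eulerian trail exists.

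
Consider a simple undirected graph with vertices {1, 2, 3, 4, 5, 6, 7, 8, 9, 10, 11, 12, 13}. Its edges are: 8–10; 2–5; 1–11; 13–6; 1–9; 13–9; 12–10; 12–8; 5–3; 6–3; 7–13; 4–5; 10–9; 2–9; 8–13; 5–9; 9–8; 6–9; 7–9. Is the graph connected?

Yes

A breadth-first search from 1 visits 1, 9, 11, 2, 10, 7, 6, 13, 5, 8, 12, 3, 4 — all 13 vertices — so the graph is connected.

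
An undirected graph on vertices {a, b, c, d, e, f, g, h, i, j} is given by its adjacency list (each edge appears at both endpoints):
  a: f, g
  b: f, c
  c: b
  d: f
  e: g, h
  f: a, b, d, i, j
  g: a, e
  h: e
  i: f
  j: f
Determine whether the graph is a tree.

Yes

|V| = 10, |E| = 9.
Connected and |E| = |V| - 1, which characterizes a tree.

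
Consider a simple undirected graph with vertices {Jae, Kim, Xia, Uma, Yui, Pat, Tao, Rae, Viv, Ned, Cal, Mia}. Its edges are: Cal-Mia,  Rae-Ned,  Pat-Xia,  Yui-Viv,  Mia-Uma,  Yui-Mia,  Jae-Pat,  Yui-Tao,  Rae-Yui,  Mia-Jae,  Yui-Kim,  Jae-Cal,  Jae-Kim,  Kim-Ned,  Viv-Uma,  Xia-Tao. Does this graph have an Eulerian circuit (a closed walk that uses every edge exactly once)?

Degrees: Jae:4, Kim:3, Xia:2, Uma:2, Yui:5, Pat:2, Tao:2, Rae:2, Viv:2, Ned:2, Cal:2, Mia:4
Vertices with odd degree: Kim, Yui. An Eulerian circuit requires all degrees even.

No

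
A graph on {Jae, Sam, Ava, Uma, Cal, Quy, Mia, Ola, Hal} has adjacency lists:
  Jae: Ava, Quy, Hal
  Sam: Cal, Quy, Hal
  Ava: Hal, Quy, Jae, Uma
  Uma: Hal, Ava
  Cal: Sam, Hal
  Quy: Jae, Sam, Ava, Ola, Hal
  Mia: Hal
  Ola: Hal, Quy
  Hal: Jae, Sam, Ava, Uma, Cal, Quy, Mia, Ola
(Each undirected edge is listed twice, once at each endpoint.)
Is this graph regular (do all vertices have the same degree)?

Degrees: Jae:3, Sam:3, Ava:4, Uma:2, Cal:2, Quy:5, Mia:1, Ola:2, Hal:8
Degrees are not all equal (e.g. deg(Mia)=1 but deg(Hal)=8); not regular.

No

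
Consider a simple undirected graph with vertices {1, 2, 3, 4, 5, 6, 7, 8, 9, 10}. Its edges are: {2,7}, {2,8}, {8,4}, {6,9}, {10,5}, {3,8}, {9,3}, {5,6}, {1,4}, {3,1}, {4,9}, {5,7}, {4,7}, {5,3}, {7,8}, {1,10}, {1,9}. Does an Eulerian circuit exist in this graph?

Degrees: 1:4, 2:2, 3:4, 4:4, 5:4, 6:2, 7:4, 8:4, 9:4, 10:2
Every vertex has even degree and the edges form a single connected piece, so an Eulerian circuit exists.

Yes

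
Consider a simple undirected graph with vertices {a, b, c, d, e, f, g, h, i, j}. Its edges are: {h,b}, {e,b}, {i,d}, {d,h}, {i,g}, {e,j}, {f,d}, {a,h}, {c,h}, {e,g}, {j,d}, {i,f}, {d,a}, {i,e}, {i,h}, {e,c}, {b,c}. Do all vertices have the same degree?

Degrees: a:2, b:3, c:3, d:5, e:5, f:2, g:2, h:5, i:5, j:2
Vertex a has degree 2 while d has degree 5, so the graph is not regular.

No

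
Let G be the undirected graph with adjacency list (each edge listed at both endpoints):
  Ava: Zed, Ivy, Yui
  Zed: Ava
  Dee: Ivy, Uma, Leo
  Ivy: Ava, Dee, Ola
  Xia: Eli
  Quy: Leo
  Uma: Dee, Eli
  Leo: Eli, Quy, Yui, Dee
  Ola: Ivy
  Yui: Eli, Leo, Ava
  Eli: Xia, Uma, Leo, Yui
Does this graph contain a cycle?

The graph has 11 vertices, 13 edges, and 1 connected component.
One cycle is Yui-Eli-Uma-Dee-Leo-Yui.

Yes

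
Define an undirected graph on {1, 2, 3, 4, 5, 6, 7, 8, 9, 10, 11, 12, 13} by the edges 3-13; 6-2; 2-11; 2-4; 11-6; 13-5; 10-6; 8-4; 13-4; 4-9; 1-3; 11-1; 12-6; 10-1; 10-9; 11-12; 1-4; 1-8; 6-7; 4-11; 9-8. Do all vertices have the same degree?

No

Degrees: 1:5, 2:3, 3:2, 4:6, 5:1, 6:5, 7:1, 8:3, 9:3, 10:3, 11:5, 12:2, 13:3
Degrees are not all equal (e.g. deg(5)=1 but deg(4)=6); not regular.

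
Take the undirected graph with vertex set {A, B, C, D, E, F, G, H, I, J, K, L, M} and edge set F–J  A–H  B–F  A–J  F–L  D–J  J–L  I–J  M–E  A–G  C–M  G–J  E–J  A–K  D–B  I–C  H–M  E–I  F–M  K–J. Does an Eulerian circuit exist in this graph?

Degrees: A:4, B:2, C:2, D:2, E:3, F:4, G:2, H:2, I:3, J:8, K:2, L:2, M:4
E, I have odd degree; an Eulerian circuit needs every degree to be even, so none exists.

No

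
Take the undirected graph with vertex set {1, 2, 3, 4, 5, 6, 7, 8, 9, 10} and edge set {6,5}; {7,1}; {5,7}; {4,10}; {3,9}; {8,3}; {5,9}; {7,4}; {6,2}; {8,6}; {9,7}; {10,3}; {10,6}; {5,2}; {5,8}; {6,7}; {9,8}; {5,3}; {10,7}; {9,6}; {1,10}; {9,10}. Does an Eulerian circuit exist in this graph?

Degrees: 1:2, 2:2, 3:4, 4:2, 5:6, 6:6, 7:6, 8:4, 9:6, 10:6
Every vertex has even degree and the edges form a single connected piece, so an Eulerian circuit exists.

Yes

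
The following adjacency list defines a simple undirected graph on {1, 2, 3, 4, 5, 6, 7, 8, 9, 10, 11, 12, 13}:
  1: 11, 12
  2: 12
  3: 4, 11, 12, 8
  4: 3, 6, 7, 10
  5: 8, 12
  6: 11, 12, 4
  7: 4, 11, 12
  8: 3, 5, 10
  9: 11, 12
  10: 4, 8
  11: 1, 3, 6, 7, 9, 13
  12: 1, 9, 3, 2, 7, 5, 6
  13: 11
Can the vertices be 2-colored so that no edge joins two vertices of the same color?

Yes

Partition the vertices as {4, 8, 11, 12} vs {1, 2, 3, 5, 6, 7, 9, 10, 13}. Each listed edge has one endpoint in each part, so the graph is bipartite.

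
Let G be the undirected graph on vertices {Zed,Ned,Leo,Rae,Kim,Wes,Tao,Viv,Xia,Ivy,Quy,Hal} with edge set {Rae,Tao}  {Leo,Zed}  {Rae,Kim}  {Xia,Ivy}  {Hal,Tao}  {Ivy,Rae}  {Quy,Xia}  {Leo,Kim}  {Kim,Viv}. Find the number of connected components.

3

Component: {Ned}
Component: {Wes}
Component: {Zed, Leo, Rae, Kim, Tao, Viv, Xia, Ivy, Quy, Hal}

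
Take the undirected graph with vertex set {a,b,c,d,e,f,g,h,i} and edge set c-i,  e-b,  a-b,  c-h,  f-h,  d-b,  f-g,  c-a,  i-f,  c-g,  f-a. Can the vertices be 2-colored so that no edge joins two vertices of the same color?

Partition the vertices as {b, c, f} vs {a, d, e, g, h, i}. Each listed edge has one endpoint in each part, so the graph is bipartite.

Yes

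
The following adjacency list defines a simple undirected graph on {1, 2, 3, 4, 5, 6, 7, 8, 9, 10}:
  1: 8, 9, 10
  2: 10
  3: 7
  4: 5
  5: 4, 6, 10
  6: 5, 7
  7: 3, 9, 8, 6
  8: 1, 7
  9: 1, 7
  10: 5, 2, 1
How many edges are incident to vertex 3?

1

Neighbors of 3: 7.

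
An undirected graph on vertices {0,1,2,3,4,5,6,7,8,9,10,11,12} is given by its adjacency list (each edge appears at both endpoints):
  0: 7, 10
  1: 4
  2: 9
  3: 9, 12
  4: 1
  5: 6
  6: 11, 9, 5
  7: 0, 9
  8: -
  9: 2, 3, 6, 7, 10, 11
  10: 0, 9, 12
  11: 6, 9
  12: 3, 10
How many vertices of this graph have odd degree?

Degrees: 0:2, 1:1, 2:1, 3:2, 4:1, 5:1, 6:3, 7:2, 8:0, 9:6, 10:3, 11:2, 12:2
Odd-degree vertices: 1, 2, 4, 5, 6, 10.

6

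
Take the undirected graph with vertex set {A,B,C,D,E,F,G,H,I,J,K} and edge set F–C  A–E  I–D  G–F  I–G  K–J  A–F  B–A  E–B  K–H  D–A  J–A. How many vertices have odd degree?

Degrees: A:5, B:2, C:1, D:2, E:2, F:3, G:2, H:1, I:2, J:2, K:2
Odd-degree vertices: A, C, F, H.

4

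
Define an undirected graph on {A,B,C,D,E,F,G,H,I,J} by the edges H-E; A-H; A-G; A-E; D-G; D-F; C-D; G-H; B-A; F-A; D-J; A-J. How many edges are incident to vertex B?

1

Neighbors of B: A.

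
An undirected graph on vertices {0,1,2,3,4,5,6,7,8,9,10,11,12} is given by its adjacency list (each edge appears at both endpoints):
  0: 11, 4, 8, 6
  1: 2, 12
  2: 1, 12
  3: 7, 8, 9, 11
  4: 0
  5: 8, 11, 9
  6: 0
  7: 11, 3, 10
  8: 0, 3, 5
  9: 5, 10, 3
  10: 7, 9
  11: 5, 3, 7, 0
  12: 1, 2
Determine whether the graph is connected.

Component: {1, 2, 12}
Component: {0, 3, 4, 5, 6, 7, 8, 9, 10, 11}
No edge joins these 2 groups, so the graph is disconnected.

No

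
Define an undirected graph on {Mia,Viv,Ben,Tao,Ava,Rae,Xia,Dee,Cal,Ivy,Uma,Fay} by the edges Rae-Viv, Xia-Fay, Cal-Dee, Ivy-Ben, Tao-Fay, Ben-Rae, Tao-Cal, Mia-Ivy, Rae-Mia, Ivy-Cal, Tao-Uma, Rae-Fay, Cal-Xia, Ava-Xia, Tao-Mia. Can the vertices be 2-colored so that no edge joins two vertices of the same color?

Partition the vertices as {Tao, Rae, Xia, Dee, Ivy} vs {Mia, Viv, Ben, Ava, Cal, Uma, Fay}. Each listed edge has one endpoint in each part, so the graph is bipartite.

Yes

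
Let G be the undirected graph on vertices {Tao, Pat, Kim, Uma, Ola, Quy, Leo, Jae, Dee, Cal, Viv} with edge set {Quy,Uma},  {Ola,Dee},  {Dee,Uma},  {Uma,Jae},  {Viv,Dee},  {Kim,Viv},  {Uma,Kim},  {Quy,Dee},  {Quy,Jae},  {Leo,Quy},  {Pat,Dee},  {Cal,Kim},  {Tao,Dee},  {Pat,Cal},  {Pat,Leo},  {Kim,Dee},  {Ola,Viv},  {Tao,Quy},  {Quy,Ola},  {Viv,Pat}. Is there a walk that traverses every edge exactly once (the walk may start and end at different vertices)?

Degrees: Tao:2, Pat:4, Kim:4, Uma:4, Ola:3, Quy:6, Leo:2, Jae:2, Dee:7, Cal:2, Viv:4
Odd-degree vertices: Ola, Dee (2 total).
With 2 odd-degree vertices and all edges in one connected piece, an Eulerian trail exists (from Ola to Dee).

Yes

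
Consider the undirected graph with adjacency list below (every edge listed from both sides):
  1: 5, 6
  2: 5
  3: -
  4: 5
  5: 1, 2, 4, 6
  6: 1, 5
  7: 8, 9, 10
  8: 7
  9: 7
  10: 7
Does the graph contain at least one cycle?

The graph has 10 vertices, 8 edges, and 3 connected components.
One cycle is 1-5-6-1.

Yes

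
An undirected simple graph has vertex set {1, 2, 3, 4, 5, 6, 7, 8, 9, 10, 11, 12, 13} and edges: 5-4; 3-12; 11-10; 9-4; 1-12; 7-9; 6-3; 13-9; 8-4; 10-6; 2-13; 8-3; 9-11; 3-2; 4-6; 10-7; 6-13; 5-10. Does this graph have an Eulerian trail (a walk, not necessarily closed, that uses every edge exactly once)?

Degrees: 1:1, 2:2, 3:4, 4:4, 5:2, 6:4, 7:2, 8:2, 9:4, 10:4, 11:2, 12:2, 13:3
Odd-degree vertices: 1, 13 (2 total).
With 2 odd-degree vertices and all edges in one connected piece, an Eulerian trail exists (from 1 to 13).

Yes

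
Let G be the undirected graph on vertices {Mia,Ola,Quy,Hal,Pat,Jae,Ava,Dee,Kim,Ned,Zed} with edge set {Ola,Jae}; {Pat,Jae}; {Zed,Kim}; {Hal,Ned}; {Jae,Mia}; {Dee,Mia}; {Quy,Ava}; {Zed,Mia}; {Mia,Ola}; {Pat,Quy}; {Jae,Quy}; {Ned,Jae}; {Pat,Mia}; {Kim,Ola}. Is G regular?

No

Degrees: Mia:5, Ola:3, Quy:3, Hal:1, Pat:3, Jae:5, Ava:1, Dee:1, Kim:2, Ned:2, Zed:2
Degrees are not all equal (e.g. deg(Hal)=1 but deg(Mia)=5); not regular.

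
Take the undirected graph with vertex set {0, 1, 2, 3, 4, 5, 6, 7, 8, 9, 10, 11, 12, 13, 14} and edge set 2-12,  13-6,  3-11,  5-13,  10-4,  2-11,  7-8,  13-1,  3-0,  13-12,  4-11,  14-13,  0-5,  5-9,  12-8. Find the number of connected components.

Component: {0, 1, 2, 3, 4, 5, 6, 7, 8, 9, 10, 11, 12, 13, 14}

1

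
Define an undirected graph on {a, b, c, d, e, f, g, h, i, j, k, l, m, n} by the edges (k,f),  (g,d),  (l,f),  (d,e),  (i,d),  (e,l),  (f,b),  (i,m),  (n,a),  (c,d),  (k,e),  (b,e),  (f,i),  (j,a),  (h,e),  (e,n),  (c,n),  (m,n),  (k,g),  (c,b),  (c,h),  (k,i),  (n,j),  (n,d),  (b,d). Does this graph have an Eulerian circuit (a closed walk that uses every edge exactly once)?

Degrees: a:2, b:4, c:4, d:6, e:6, f:4, g:2, h:2, i:4, j:2, k:4, l:2, m:2, n:6
Every vertex has even degree and the edges form a single connected piece, so an Eulerian circuit exists.

Yes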